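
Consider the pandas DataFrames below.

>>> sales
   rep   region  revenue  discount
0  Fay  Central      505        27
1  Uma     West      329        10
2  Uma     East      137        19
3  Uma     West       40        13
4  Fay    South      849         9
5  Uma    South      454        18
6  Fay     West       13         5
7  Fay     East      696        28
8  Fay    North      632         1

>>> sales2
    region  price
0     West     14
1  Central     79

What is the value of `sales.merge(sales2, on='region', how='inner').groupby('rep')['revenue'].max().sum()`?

merge on 'region' (how='inner') → 4 rows:
   rep   region  revenue  discount  price
0  Fay  Central      505        27     79
1  Uma     West      329        10     14
2  Uma     West       40        13     14
3  Fay     West       13         5     14
group by rep, max of revenue:
rep
Fay    505
Uma    329
Name: revenue, dtype: int64
So sum() = 834.

834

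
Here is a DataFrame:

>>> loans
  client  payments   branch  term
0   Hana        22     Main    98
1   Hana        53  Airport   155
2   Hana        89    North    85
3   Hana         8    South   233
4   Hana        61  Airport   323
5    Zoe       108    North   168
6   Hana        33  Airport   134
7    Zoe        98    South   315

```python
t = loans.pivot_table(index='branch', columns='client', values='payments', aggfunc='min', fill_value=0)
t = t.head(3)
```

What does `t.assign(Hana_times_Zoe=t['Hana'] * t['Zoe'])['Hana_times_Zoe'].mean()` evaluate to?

pivot: rows=branch, cols=client, min(payments):
client   Hana  Zoe
branch            
Airport    33    0
Main       22    0
North      89  108
South       8   98
take first 3 rows:
client   Hana  Zoe
branch            
Airport    33    0
Main       22    0
North      89  108
add column Hana_times_Zoe = t['Hana'] * t['Zoe']:
client   Hana  Zoe  Hana_times_Zoe
branch                            
Airport    33    0               0
Main       22    0               0
North      89  108            9612
Taking the mean of column 'Hana_times_Zoe' gives 3204.0.

3204.0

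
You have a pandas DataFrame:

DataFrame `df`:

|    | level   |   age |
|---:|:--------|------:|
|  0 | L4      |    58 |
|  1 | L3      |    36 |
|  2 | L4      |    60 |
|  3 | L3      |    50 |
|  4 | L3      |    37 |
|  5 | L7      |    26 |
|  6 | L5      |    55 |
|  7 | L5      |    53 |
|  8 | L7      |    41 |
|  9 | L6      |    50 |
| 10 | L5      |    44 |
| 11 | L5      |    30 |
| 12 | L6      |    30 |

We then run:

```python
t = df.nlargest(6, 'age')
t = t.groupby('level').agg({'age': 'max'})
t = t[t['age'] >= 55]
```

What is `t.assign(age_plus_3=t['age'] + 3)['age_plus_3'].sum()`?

121

take 6 rows with largest age:
  level  age
2    L4   60
0    L4   58
6    L5   55
7    L5   53
3    L3   50
9    L6   50
group by level, max of age:
       age
level     
L3      50
L4      60
L5      55
L6      50
filter rows where age >= 55:
       age
level     
L4      60
L5      55
add column age_plus_3 = t['age'] + 3:
       age  age_plus_3
level                 
L4      60          63
L5      55          58
So sum() = 121.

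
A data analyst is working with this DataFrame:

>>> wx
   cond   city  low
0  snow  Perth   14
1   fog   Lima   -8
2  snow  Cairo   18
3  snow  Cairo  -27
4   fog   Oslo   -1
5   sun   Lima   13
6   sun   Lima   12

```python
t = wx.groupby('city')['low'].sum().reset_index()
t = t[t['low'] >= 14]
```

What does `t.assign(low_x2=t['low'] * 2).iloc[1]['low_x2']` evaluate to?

28

group by city, sum of low:
city
Cairo    -9
Lima     17
Oslo     -1
Perth    14
Name: low, dtype: int64
reset_index():
    city  low
0  Cairo   -9
1   Lima   17
2   Oslo   -1
3  Perth   14
filter rows where low >= 14:
    city  low
1   Lima   17
3  Perth   14
add column low_x2 = t['low'] * 2:
    city  low  low_x2
1   Lima   17      34
3  Perth   14      28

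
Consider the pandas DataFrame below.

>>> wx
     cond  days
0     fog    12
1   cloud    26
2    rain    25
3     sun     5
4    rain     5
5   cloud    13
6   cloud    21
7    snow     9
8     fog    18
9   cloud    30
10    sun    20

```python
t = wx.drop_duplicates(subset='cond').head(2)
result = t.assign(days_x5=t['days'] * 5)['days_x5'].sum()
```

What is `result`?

190

drop duplicate cond (keep=first):
    cond  days
0    fog    12
1  cloud    26
2   rain    25
3    sun     5
7   snow     9
take first 2 rows:
    cond  days
0    fog    12
1  cloud    26
add column days_x5 = t['days'] * 5:
    cond  days  days_x5
0    fog    12       60
1  cloud    26      130
Hence 190.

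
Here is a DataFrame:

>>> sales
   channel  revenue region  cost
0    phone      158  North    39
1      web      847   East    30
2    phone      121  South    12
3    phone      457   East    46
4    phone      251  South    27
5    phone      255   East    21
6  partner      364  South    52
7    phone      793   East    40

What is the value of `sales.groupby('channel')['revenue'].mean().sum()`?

1550.16666667

group by channel, mean of revenue:
channel
partner    364.000000
phone      339.166667
web        847.000000
Name: revenue, dtype: float64
Finally, sum of the resulting series = 1550.16666667.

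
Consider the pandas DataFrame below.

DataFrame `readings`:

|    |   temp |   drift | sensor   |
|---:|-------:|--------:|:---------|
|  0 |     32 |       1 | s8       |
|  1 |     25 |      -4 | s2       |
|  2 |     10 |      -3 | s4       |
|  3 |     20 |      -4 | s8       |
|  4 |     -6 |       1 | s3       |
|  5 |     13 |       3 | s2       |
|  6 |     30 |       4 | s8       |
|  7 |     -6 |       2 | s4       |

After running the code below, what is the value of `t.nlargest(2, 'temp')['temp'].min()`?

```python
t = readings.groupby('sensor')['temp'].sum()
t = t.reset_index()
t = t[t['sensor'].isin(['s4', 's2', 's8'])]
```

group by sensor, sum of temp:
sensor
s2    38
s3    -6
s4     4
s8    82
Name: temp, dtype: int64
reset_index():
  sensor  temp
0     s2    38
1     s3    -6
2     s4     4
3     s8    82
filter rows where sensor in ['s4', 's2', 's8']:
  sensor  temp
0     s2    38
2     s4     4
3     s8    82
take 2 rows with largest temp:
  sensor  temp
3     s8    82
0     s2    38
Taking the min of column 'temp' gives 38.

38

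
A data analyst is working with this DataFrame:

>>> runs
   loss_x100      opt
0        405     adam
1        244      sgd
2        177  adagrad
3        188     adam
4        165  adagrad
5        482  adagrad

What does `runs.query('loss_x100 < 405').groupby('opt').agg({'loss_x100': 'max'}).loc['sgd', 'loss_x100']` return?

filter rows where loss_x100 < 405:
   loss_x100      opt
1        244      sgd
2        177  adagrad
3        188     adam
4        165  adagrad
group by opt, max of loss_x100:
         loss_x100
opt               
adagrad        177
adam           188
sgd            244
Then the value at row 'sgd', column 'loss_x100': 244

244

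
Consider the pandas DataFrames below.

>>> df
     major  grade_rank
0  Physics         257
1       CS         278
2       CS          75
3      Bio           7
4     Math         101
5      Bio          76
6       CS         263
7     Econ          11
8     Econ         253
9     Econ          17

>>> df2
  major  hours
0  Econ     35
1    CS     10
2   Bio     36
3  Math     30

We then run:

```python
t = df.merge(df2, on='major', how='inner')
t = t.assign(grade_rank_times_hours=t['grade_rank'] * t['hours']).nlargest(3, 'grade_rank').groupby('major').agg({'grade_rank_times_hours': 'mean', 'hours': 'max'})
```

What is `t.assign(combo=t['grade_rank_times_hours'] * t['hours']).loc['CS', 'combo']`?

merge on 'major' (how='inner') → 9 rows:
  major  grade_rank  hours
0    CS         278     10
1    CS          75     10
2   Bio           7     36
3  Math         101     30
4   Bio          76     36
5    CS         263     10
6  Econ          11     35
7  Econ         253     35
8  Econ          17     35
add column grade_rank_times_hours = t['grade_rank'] * t['hours']:
  major  grade_rank  hours  grade_rank_times_hours
0    CS         278     10                    2780
1    CS          75     10                     750
2   Bio           7     36                     252
3  Math         101     30                    3030
4   Bio          76     36                    2736
5    CS         263     10                    2630
6  Econ          11     35                     385
7  Econ         253     35                    8855
8  Econ          17     35                     595
take 3 rows with largest grade_rank:
  major  grade_rank  hours  grade_rank_times_hours
0    CS         278     10                    2780
5    CS         263     10                    2630
7  Econ         253     35                    8855
group by major: mean(grade_rank_times_hours), max(hours):
       grade_rank_times_hours  hours
major                               
CS                     2705.0     10
Econ                   8855.0     35
add column combo = t['grade_rank_times_hours'] * t['hours']:
       grade_rank_times_hours  hours     combo
major                                         
CS                     2705.0     10   27050.0
Econ                   8855.0     35  309925.0

27050.0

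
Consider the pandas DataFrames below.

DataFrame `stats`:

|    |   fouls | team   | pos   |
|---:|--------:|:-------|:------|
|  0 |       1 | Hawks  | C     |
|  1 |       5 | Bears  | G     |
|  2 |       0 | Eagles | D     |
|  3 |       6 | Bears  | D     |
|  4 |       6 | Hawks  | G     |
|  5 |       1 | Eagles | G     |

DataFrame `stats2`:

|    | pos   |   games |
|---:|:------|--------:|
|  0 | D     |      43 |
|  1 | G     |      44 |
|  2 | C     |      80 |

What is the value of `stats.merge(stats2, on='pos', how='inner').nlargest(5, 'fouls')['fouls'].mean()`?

merge on 'pos' (how='inner') → 6 rows:
   fouls    team pos  games
0      1   Hawks   C     80
1      5   Bears   G     44
2      0  Eagles   D     43
3      6   Bears   D     43
4      6   Hawks   G     44
5      1  Eagles   G     44
take 5 rows with largest fouls:
   fouls    team pos  games
3      6   Bears   D     43
4      6   Hawks   G     44
1      5   Bears   G     44
0      1   Hawks   C     80
5      1  Eagles   G     44
Reading off the mean of column 'fouls', we get 3.8.

3.8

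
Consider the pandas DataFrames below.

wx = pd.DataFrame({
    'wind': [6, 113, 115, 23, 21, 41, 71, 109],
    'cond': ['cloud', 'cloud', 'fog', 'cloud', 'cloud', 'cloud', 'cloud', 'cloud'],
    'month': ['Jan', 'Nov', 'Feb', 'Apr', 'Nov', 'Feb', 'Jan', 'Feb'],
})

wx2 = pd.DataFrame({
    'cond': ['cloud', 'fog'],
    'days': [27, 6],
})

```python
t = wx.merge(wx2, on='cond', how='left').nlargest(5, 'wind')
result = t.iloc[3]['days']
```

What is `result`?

merge on 'cond' (how='left') → 8 rows:
   wind   cond month  days
0     6  cloud   Jan    27
1   113  cloud   Nov    27
2   115    fog   Feb     6
3    23  cloud   Apr    27
4    21  cloud   Nov    27
5    41  cloud   Feb    27
6    71  cloud   Jan    27
7   109  cloud   Feb    27
take 5 rows with largest wind:
   wind   cond month  days
2   115    fog   Feb     6
1   113  cloud   Nov    27
7   109  cloud   Feb    27
6    71  cloud   Jan    27
5    41  cloud   Feb    27
Taking the value at position 3, column 'days' gives 27.

27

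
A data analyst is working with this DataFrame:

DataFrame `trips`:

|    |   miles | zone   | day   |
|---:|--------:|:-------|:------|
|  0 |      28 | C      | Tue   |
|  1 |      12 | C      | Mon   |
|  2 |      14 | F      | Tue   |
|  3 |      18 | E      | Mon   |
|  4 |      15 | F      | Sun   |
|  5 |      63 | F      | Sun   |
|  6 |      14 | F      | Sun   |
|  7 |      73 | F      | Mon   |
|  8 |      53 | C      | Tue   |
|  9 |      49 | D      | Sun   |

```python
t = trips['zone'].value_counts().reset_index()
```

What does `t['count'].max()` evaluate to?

value_counts of zone:
zone
F    5
C    3
E    1
D    1
Name: count, dtype: int64
reset_index():
  zone  count
0    F      5
1    C      3
2    E      1
3    D      1

5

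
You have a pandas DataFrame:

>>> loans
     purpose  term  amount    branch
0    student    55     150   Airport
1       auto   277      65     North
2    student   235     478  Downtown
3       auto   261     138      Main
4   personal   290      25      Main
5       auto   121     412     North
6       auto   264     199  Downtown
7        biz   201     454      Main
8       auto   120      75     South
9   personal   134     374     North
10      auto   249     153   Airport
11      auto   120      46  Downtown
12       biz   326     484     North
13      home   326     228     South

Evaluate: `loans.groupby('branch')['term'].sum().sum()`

group by branch, sum of term:
branch
Airport     304
Downtown    619
Main        752
North       858
South       446
Name: term, dtype: int64
Then the sum of the resulting series: 2979

2979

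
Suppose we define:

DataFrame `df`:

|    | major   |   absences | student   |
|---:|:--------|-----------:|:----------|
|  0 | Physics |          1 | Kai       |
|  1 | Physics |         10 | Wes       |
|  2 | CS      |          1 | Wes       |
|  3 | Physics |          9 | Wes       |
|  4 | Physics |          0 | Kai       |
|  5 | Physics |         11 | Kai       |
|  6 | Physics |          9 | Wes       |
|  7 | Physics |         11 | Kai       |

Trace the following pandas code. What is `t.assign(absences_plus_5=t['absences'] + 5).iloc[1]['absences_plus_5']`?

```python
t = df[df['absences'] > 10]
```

16

filter rows where absences > 10:
     major  absences student
5  Physics        11     Kai
7  Physics        11     Kai
add column absences_plus_5 = t['absences'] + 5:
     major  absences student  absences_plus_5
5  Physics        11     Kai               16
7  Physics        11     Kai               16
The value at position 1, column 'absences_plus_5' is 16.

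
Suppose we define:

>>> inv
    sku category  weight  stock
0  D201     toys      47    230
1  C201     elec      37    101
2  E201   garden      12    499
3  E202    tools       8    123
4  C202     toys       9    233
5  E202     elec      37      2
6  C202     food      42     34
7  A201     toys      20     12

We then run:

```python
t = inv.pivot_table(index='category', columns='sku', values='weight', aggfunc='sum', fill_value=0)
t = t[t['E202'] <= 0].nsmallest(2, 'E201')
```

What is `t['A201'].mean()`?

10.0

pivot: rows=category, cols=sku, sum(weight):
sku       A201  C201  C202  D201  E201  E202
category                                    
elec         0    37     0     0     0    37
food         0     0    42     0     0     0
garden       0     0     0     0    12     0
tools        0     0     0     0     0     8
toys        20     0     9    47     0     0
filter rows where E202 <= 0:
sku       A201  C201  C202  D201  E201  E202
category                                    
food         0     0    42     0     0     0
garden       0     0     0     0    12     0
toys        20     0     9    47     0     0
take 2 rows with smallest E201:
sku       A201  C201  C202  D201  E201  E202
category                                    
food         0     0    42     0     0     0
toys        20     0     9    47     0     0
So mean() = 10.0.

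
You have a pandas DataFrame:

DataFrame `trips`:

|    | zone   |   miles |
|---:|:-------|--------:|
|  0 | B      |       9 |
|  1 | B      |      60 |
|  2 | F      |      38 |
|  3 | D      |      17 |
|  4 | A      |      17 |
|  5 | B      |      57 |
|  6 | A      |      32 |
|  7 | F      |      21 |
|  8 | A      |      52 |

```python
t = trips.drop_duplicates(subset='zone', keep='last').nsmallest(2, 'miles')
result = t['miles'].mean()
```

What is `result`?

19.0

drop duplicate zone (keep=last):
  zone  miles
3    D     17
5    B     57
7    F     21
8    A     52
take 2 rows with smallest miles:
  zone  miles
3    D     17
7    F     21
Taking the mean of column 'miles' gives 19.0.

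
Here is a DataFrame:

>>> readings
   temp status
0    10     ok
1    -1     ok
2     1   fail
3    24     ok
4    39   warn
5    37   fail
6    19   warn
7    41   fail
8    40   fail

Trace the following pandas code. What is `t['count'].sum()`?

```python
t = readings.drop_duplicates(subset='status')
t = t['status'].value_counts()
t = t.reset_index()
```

3

drop duplicate status (keep=first):
   temp status
0    10     ok
2     1   fail
4    39   warn
value_counts of status:
status
ok      1
fail    1
warn    1
Name: count, dtype: int64
reset_index():
  status  count
0     ok      1
1   fail      1
2   warn      1
Hence 3.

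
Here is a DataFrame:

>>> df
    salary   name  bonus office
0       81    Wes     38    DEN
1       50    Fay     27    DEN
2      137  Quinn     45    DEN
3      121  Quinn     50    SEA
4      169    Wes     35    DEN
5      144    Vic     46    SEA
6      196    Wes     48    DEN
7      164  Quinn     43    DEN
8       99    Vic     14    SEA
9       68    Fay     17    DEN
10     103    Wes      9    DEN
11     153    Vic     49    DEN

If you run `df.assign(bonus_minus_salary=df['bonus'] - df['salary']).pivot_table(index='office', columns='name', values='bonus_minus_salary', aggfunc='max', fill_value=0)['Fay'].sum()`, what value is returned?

-23

add column bonus_minus_salary = df['bonus'] - df['salary']:
    salary   name  bonus office  bonus_minus_salary
0       81    Wes     38    DEN                 -43
1       50    Fay     27    DEN                 -23
2      137  Quinn     45    DEN                 -92
3      121  Quinn     50    SEA                 -71
4      169    Wes     35    DEN                -134
5      144    Vic     46    SEA                 -98
6      196    Wes     48    DEN                -148
7      164  Quinn     43    DEN                -121
8       99    Vic     14    SEA                 -85
9       68    Fay     17    DEN                 -51
10     103    Wes      9    DEN                 -94
11     153    Vic     49    DEN                -104
pivot: rows=office, cols=name, max(bonus_minus_salary):
name    Fay  Quinn  Vic  Wes
office                      
DEN     -23    -92 -104  -43
SEA       0    -71  -85    0
Finally, sum of column 'Fay' = -23.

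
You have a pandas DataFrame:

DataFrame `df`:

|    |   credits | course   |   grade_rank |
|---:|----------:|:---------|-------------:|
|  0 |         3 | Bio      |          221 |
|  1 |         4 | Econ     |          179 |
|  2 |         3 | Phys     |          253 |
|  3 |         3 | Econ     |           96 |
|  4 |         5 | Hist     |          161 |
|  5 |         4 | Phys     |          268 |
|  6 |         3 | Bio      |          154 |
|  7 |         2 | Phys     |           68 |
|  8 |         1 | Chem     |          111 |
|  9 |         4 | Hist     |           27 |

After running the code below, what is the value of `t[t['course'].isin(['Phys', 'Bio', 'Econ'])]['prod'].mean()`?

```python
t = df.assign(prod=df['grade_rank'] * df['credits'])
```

add column prod = df['grade_rank'] * df['credits']:
   credits course  grade_rank  prod
0        3    Bio         221   663
1        4   Econ         179   716
2        3   Phys         253   759
3        3   Econ          96   288
4        5   Hist         161   805
5        4   Phys         268  1072
6        3    Bio         154   462
7        2   Phys          68   136
8        1   Chem         111   111
9        4   Hist          27   108
filter rows where course in ['Phys', 'Bio', 'Econ']:
   credits course  grade_rank  prod
0        3    Bio         221   663
1        4   Econ         179   716
2        3   Phys         253   759
3        3   Econ          96   288
5        4   Phys         268  1072
6        3    Bio         154   462
7        2   Phys          68   136

585.142857143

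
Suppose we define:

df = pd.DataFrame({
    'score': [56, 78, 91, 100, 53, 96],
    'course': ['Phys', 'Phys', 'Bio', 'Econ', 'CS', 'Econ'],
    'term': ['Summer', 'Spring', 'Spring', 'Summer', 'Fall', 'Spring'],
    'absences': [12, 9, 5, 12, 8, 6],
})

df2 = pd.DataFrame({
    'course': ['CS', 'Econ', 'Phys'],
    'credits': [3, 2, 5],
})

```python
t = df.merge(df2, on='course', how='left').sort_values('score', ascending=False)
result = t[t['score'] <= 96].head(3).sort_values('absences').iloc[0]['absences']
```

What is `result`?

5

merge on 'course' (how='left') → 6 rows:
   score course    term  absences  credits
0     56   Phys  Summer        12      5.0
1     78   Phys  Spring         9      5.0
2     91    Bio  Spring         5      NaN
3    100   Econ  Summer        12      2.0
4     53     CS    Fall         8      3.0
5     96   Econ  Spring         6      2.0
sort by score descending:
   score course    term  absences  credits
3    100   Econ  Summer        12      2.0
5     96   Econ  Spring         6      2.0
2     91    Bio  Spring         5      NaN
1     78   Phys  Spring         9      5.0
0     56   Phys  Summer        12      5.0
4     53     CS    Fall         8      3.0
filter rows where score <= 96:
   score course    term  absences  credits
5     96   Econ  Spring         6      2.0
2     91    Bio  Spring         5      NaN
1     78   Phys  Spring         9      5.0
0     56   Phys  Summer        12      5.0
4     53     CS    Fall         8      3.0
take first 3 rows:
   score course    term  absences  credits
5     96   Econ  Spring         6      2.0
2     91    Bio  Spring         5      NaN
1     78   Phys  Spring         9      5.0
sort by absences:
   score course    term  absences  credits
2     91    Bio  Spring         5      NaN
5     96   Econ  Spring         6      2.0
1     78   Phys  Spring         9      5.0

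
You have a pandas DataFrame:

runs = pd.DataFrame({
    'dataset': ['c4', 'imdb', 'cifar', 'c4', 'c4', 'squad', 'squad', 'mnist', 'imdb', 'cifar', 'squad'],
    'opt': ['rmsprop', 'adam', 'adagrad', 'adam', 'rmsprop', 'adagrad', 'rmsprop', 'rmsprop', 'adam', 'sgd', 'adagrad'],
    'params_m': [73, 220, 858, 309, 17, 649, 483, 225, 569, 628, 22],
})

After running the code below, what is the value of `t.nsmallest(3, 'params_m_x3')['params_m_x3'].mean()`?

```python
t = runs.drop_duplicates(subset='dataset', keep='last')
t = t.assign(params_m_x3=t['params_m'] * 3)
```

264.0

drop duplicate dataset (keep=last):
   dataset      opt  params_m
4       c4  rmsprop        17
7    mnist  rmsprop       225
8     imdb     adam       569
9    cifar      sgd       628
10   squad  adagrad        22
add column params_m_x3 = t['params_m'] * 3:
   dataset      opt  params_m  params_m_x3
4       c4  rmsprop        17           51
7    mnist  rmsprop       225          675
8     imdb     adam       569         1707
9    cifar      sgd       628         1884
10   squad  adagrad        22           66
take 3 rows with smallest params_m_x3:
   dataset      opt  params_m  params_m_x3
4       c4  rmsprop        17           51
10   squad  adagrad        22           66
7    mnist  rmsprop       225          675
Reading off the mean of column 'params_m_x3', we get 264.0.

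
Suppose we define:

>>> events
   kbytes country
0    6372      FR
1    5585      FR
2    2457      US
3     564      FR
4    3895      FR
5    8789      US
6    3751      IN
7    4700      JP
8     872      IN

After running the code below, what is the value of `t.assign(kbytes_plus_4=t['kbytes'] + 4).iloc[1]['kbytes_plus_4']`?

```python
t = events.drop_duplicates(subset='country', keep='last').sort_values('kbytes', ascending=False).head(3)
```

4704

drop duplicate country (keep=last):
   kbytes country
4    3895      FR
5    8789      US
7    4700      JP
8     872      IN
sort by kbytes descending:
   kbytes country
5    8789      US
7    4700      JP
4    3895      FR
8     872      IN
take first 3 rows:
   kbytes country
5    8789      US
7    4700      JP
4    3895      FR
add column kbytes_plus_4 = t['kbytes'] + 4:
   kbytes country  kbytes_plus_4
5    8789      US           8793
7    4700      JP           4704
4    3895      FR           3899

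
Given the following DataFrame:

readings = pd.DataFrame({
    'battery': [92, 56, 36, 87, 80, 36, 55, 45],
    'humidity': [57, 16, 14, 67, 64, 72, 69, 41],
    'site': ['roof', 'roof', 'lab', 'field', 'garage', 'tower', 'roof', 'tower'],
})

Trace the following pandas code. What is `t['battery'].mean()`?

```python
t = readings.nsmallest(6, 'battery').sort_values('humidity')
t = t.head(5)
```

take 6 rows with smallest battery:
   battery  humidity    site
2       36        14     lab
5       36        72   tower
7       45        41   tower
6       55        69    roof
1       56        16    roof
4       80        64  garage
sort by humidity:
   battery  humidity    site
2       36        14     lab
1       56        16    roof
7       45        41   tower
4       80        64  garage
6       55        69    roof
5       36        72   tower
take first 5 rows:
   battery  humidity    site
2       36        14     lab
1       56        16    roof
7       45        41   tower
4       80        64  garage
6       55        69    roof

54.4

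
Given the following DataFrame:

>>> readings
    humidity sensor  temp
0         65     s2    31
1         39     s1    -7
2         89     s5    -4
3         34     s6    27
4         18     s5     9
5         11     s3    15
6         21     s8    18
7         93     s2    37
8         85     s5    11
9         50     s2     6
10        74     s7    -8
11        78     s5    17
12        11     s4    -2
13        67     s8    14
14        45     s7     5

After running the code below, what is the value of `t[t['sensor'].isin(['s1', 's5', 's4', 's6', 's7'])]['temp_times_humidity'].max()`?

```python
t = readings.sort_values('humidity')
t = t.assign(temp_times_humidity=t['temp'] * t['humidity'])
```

1326

sort by humidity:
    humidity sensor  temp
5         11     s3    15
12        11     s4    -2
4         18     s5     9
6         21     s8    18
3         34     s6    27
1         39     s1    -7
14        45     s7     5
9         50     s2     6
0         65     s2    31
13        67     s8    14
10        74     s7    -8
11        78     s5    17
8         85     s5    11
2         89     s5    -4
7         93     s2    37
add column temp_times_humidity = t['temp'] * t['humidity']:
    humidity sensor  temp  temp_times_humidity
5         11     s3    15                  165
12        11     s4    -2                  -22
4         18     s5     9                  162
6         21     s8    18                  378
3         34     s6    27                  918
1         39     s1    -7                 -273
14        45     s7     5                  225
9         50     s2     6                  300
0         65     s2    31                 2015
13        67     s8    14                  938
10        74     s7    -8                 -592
11        78     s5    17                 1326
8         85     s5    11                  935
2         89     s5    -4                 -356
7         93     s2    37                 3441
filter rows where sensor in ['s1', 's5', 's4', 's6', 's7']:
    humidity sensor  temp  temp_times_humidity
12        11     s4    -2                  -22
4         18     s5     9                  162
3         34     s6    27                  918
1         39     s1    -7                 -273
14        45     s7     5                  225
10        74     s7    -8                 -592
11        78     s5    17                 1326
8         85     s5    11                  935
2         89     s5    -4                 -356
Reading off the max of column 'temp_times_humidity', we get 1326.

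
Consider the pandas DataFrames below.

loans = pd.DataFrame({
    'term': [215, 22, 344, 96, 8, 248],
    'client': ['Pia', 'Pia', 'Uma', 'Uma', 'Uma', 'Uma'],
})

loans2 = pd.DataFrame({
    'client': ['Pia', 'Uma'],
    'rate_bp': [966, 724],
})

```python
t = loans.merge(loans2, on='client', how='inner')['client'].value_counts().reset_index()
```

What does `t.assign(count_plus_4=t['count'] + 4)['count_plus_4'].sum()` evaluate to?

merge on 'client' (how='inner') → 6 rows:
   term client  rate_bp
0   215    Pia      966
1    22    Pia      966
2   344    Uma      724
3    96    Uma      724
4     8    Uma      724
5   248    Uma      724
value_counts of client:
client
Uma    4
Pia    2
Name: count, dtype: int64
reset_index():
  client  count
0    Uma      4
1    Pia      2
add column count_plus_4 = t['count'] + 4:
  client  count  count_plus_4
0    Uma      4             8
1    Pia      2             6
Taking the sum of column 'count_plus_4' gives 14.

14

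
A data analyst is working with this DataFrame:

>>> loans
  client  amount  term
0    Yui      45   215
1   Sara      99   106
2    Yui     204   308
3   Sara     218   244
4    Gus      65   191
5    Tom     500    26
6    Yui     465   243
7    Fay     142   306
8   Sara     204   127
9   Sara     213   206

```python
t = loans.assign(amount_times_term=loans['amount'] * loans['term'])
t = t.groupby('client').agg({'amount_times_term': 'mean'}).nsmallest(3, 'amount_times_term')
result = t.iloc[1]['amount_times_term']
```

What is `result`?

13000.0

add column amount_times_term = loans['amount'] * loans['term']:
  client  amount  term  amount_times_term
0    Yui      45   215               9675
1   Sara      99   106              10494
2    Yui     204   308              62832
3   Sara     218   244              53192
4    Gus      65   191              12415
5    Tom     500    26              13000
6    Yui     465   243             112995
7    Fay     142   306              43452
8   Sara     204   127              25908
9   Sara     213   206              43878
group by client, mean of amount_times_term:
        amount_times_term
client                   
Fay               43452.0
Gus               12415.0
Sara              33368.0
Tom               13000.0
Yui               61834.0
take 3 rows with smallest amount_times_term:
        amount_times_term
client                   
Gus               12415.0
Tom               13000.0
Sara              33368.0
Then the value at position 1, column 'amount_times_term': 13000.0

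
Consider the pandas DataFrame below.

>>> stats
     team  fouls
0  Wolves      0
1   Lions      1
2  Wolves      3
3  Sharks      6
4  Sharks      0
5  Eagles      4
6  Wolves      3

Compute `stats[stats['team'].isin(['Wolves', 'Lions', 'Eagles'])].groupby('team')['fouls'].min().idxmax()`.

filter rows where team in ['Wolves', 'Lions', 'Eagles']:
     team  fouls
0  Wolves      0
1   Lions      1
2  Wolves      3
5  Eagles      4
6  Wolves      3
group by team, min of fouls:
team
Eagles    4
Lions     1
Wolves    0
Name: fouls, dtype: int64
Then the label with the largest value: Eagles

Eagles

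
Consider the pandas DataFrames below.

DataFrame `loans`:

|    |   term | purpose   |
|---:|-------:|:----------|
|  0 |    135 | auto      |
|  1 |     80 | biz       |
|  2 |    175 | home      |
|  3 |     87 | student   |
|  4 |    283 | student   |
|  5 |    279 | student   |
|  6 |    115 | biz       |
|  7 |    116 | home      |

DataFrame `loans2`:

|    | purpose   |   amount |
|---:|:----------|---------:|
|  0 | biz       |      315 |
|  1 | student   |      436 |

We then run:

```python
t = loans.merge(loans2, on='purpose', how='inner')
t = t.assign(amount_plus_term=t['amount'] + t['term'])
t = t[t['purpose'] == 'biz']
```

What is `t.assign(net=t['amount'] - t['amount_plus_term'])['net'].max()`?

-80

merge on 'purpose' (how='inner') → 5 rows:
   term  purpose  amount
0    80      biz     315
1    87  student     436
2   283  student     436
3   279  student     436
4   115      biz     315
add column amount_plus_term = t['amount'] + t['term']:
   term  purpose  amount  amount_plus_term
0    80      biz     315               395
1    87  student     436               523
2   283  student     436               719
3   279  student     436               715
4   115      biz     315               430
filter rows where purpose == 'biz':
   term purpose  amount  amount_plus_term
0    80     biz     315               395
4   115     biz     315               430
add column net = t['amount'] - t['amount_plus_term']:
   term purpose  amount  amount_plus_term  net
0    80     biz     315               395  -80
4   115     biz     315               430 -115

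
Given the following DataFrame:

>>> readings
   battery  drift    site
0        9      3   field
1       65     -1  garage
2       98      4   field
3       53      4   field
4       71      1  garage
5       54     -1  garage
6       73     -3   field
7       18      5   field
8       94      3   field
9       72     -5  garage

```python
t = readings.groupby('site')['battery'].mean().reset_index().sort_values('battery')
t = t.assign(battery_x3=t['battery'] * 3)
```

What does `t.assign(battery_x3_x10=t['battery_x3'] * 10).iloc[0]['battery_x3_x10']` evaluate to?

group by site, mean of battery:
site
field     57.5
garage    65.5
Name: battery, dtype: float64
reset_index():
     site  battery
0   field     57.5
1  garage     65.5
sort by battery:
     site  battery
0   field     57.5
1  garage     65.5
add column battery_x3 = t['battery'] * 3:
     site  battery  battery_x3
0   field     57.5       172.5
1  garage     65.5       196.5
add column battery_x3_x10 = t['battery_x3'] * 10:
     site  battery  battery_x3  battery_x3_x10
0   field     57.5       172.5          1725.0
1  garage     65.5       196.5          1965.0
Then the value at position 0, column 'battery_x3_x10': 1725.0

1725.0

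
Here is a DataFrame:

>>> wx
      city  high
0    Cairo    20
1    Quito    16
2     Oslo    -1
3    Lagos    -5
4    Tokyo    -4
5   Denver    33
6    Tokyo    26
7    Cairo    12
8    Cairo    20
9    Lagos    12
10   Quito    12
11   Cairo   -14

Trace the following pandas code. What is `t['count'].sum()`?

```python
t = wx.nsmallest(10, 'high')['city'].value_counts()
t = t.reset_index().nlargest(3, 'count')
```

8

take 10 rows with smallest high:
     city  high
11  Cairo   -14
3   Lagos    -5
4   Tokyo    -4
2    Oslo    -1
7   Cairo    12
9   Lagos    12
10  Quito    12
1   Quito    16
0   Cairo    20
8   Cairo    20
value_counts of city:
city
Cairo    4
Lagos    2
Quito    2
Tokyo    1
Oslo     1
Name: count, dtype: int64
reset_index():
    city  count
0  Cairo      4
1  Lagos      2
2  Quito      2
3  Tokyo      1
4   Oslo      1
take 3 rows with largest count:
    city  count
0  Cairo      4
1  Lagos      2
2  Quito      2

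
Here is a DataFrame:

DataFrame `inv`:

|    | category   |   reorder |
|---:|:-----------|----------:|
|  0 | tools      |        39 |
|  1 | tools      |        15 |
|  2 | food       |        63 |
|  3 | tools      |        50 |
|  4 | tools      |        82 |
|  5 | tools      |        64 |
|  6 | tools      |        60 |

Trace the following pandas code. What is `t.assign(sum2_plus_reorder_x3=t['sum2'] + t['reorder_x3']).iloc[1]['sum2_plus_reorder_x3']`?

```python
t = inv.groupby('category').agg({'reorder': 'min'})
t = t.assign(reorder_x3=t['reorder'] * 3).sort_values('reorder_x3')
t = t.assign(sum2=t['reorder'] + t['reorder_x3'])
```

441

group by category, min of reorder:
          reorder
category         
food           63
tools          15
add column reorder_x3 = t['reorder'] * 3:
          reorder  reorder_x3
category                     
food           63         189
tools          15          45
sort by reorder_x3:
          reorder  reorder_x3
category                     
tools          15          45
food           63         189
add column sum2 = t['reorder'] + t['reorder_x3']:
          reorder  reorder_x3  sum2
category                           
tools          15          45    60
food           63         189   252
add column sum2_plus_reorder_x3 = t['sum2'] + t['reorder_x3']:
          reorder  reorder_x3  sum2  sum2_plus_reorder_x3
category                                                 
tools          15          45    60                   105
food           63         189   252                   441
Reading off the value at position 1, column 'sum2_plus_reorder_x3', we get 441.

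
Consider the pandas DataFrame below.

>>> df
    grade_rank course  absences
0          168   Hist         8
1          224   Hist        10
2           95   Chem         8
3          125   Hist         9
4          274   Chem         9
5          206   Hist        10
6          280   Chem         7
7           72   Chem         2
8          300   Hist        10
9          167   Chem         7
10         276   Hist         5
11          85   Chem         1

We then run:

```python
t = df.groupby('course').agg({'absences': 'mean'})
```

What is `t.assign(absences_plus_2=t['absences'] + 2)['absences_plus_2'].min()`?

group by course, mean of absences:
        absences
course          
Chem    5.666667
Hist    8.666667
add column absences_plus_2 = t['absences'] + 2:
        absences  absences_plus_2
course                           
Chem    5.666667         7.666667
Hist    8.666667        10.666667
Reading off the min of column 'absences_plus_2', we get 7.66666666667.

7.66666666667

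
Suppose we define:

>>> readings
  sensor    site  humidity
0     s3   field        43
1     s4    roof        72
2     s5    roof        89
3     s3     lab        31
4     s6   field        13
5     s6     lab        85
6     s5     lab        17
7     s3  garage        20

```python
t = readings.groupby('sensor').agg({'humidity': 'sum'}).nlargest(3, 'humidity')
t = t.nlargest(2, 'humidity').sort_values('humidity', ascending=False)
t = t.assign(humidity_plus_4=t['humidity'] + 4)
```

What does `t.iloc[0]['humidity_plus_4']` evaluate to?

group by sensor, sum of humidity:
        humidity
sensor          
s3            94
s4            72
s5           106
s6            98
take 3 rows with largest humidity:
        humidity
sensor          
s5           106
s6            98
s3            94
take 2 rows with largest humidity:
        humidity
sensor          
s5           106
s6            98
sort by humidity descending:
        humidity
sensor          
s5           106
s6            98
add column humidity_plus_4 = t['humidity'] + 4:
        humidity  humidity_plus_4
sensor                           
s5           106              110
s6            98              102
Then the value at position 0, column 'humidity_plus_4': 110

110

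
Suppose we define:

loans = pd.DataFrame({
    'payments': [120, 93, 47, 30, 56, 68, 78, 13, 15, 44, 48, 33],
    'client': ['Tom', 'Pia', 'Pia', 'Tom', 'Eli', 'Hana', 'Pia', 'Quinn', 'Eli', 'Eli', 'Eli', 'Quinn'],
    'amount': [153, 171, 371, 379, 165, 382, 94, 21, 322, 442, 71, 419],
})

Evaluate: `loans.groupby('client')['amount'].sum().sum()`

group by client, sum of amount:
client
Eli      1000
Hana      382
Pia       636
Quinn     440
Tom       532
Name: amount, dtype: int64

2990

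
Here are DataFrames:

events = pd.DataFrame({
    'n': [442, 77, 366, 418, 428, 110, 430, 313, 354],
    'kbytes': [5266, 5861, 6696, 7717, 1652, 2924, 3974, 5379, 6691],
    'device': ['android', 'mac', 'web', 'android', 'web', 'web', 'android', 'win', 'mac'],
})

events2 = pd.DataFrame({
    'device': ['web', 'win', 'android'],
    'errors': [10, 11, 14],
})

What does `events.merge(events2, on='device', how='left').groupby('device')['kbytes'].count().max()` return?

3

merge on 'device' (how='left') → 9 rows:
     n  kbytes   device  errors
0  442    5266  android    14.0
1   77    5861      mac     NaN
2  366    6696      web    10.0
3  418    7717  android    14.0
4  428    1652      web    10.0
5  110    2924      web    10.0
6  430    3974  android    14.0
7  313    5379      win    11.0
8  354    6691      mac     NaN
group by device, count of kbytes:
device
android    3
mac        2
web        3
win        1
Name: kbytes, dtype: int64
So max() = 3.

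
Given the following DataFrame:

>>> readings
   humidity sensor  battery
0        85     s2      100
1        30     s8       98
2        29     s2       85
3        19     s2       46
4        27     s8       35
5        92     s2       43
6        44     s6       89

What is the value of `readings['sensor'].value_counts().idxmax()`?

value_counts of sensor:
sensor
s2    4
s8    2
s6    1
Name: count, dtype: int64

s2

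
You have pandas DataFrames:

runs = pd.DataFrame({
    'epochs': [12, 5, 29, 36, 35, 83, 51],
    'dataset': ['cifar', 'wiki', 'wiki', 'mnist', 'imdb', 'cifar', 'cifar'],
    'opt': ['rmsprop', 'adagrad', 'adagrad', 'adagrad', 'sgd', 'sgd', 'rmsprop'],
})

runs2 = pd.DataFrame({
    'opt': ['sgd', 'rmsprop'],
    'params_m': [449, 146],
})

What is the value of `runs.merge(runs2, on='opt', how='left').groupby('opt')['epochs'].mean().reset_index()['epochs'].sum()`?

113.833333333

merge on 'opt' (how='left') → 7 rows:
   epochs dataset      opt  params_m
0      12   cifar  rmsprop     146.0
1       5    wiki  adagrad       NaN
2      29    wiki  adagrad       NaN
3      36   mnist  adagrad       NaN
4      35    imdb      sgd     449.0
5      83   cifar      sgd     449.0
6      51   cifar  rmsprop     146.0
group by opt, mean of epochs:
opt
adagrad    23.333333
rmsprop    31.500000
sgd        59.000000
Name: epochs, dtype: float64
reset_index():
       opt     epochs
0  adagrad  23.333333
1  rmsprop  31.500000
2      sgd  59.000000
Taking the sum of column 'epochs' gives 113.833333333.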